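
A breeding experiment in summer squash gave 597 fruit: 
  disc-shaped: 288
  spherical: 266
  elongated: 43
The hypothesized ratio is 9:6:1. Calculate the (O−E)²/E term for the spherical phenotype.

Under the 9:6:1 hypothesis (Σ ratio = 16, N = 597):
  disc-shaped: 597 × 9/16 = 335.8125
  spherical: 597 × 6/16 = 223.875
  elongated: 597 × 1/16 = 37.3125
Contribution of spherical: (266 − 223.875)² / 223.875 = 7.9264

7.926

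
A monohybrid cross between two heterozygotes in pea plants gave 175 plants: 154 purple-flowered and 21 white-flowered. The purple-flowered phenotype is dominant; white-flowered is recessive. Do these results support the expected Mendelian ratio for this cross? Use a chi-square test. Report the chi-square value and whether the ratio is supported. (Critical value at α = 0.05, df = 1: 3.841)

For a monohybrid cross between heterozygotes with complete dominance, the expected phenotypic ratio is 3:1.
Under the 3:1 hypothesis (Σ ratio = 4, N = 175):
  purple-flowered: 175 × 3/4 = 131.25
  white-flowered: 175 × 1/4 = 43.75
χ² = Σ (O − E)² / E
  purple-flowered: (154 − 131.25)² / 131.25 = 3.9433
  white-flowered: (21 − 43.75)² / 43.75 = 11.8300
χ² = 3.9433 + 11.8300 = 15.7733 ≈ 15.773
Degrees of freedom = 2 − 1 = 1; critical value at α = 0.05 is 3.841.
Since 15.773 > 3.841, we reject the null hypothesis — the data do not fit the 3:1 ratio.

15.773; not consistent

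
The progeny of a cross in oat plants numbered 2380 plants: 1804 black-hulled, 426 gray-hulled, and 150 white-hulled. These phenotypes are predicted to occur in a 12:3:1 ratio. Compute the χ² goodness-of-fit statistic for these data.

Under the 12:3:1 hypothesis (Σ ratio = 16, N = 2380):
  black-hulled: 2380 × 12/16 = 1785
  gray-hulled: 2380 × 3/16 = 446.25
  white-hulled: 2380 × 1/16 = 148.75
χ² = Σ (O − E)² / E
  black-hulled: (1804 − 1785)² / 1785 = 0.2022
  gray-hulled: (426 − 446.25)² / 446.25 = 0.9189
  white-hulled: (150 − 148.75)² / 148.75 = 0.0105
χ² = 0.2022 + 0.9189 + 0.0105 = 1.1316 ≈ 1.132

1.132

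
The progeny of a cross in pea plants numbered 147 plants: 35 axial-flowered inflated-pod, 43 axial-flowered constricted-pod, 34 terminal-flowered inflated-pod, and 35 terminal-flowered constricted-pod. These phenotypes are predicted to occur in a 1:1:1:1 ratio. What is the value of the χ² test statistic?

1.435

Expected counts for N = 147 under a 1:1:1:1 ratio (total parts = 4):
  axial-flowered inflated-pod: 147 × 1/4 = 36.75
  axial-flowered constricted-pod: 147 × 1/4 = 36.75
  terminal-flowered inflated-pod: 147 × 1/4 = 36.75
  terminal-flowered constricted-pod: 147 × 1/4 = 36.75
χ² = Σ (O − E)² / E
  axial-flowered inflated-pod: (35 − 36.75)² / 36.75 = 0.0833
  axial-flowered constricted-pod: (43 − 36.75)² / 36.75 = 1.0629
  terminal-flowered inflated-pod: (34 − 36.75)² / 36.75 = 0.2058
  terminal-flowered constricted-pod: (35 − 36.75)² / 36.75 = 0.0833
χ² = 0.0833 + 1.0629 + 0.2058 + 0.0833 = 1.4353 ≈ 1.435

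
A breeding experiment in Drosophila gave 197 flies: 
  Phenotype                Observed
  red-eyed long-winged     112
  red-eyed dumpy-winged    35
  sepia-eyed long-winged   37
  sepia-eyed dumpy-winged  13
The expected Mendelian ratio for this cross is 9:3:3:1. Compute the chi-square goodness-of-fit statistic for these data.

0.153

Total ratio parts = 16. Expected numbers out of 197:
  red-eyed long-winged: 197 × 9/16 = 110.8125
  red-eyed dumpy-winged: 197 × 3/16 = 36.9375
  sepia-eyed long-winged: 197 × 3/16 = 36.9375
  sepia-eyed dumpy-winged: 197 × 1/16 = 12.3125
χ² = Σ (O − E)² / E
  red-eyed long-winged: (112 − 110.8125)² / 110.8125 = 0.0127
  red-eyed dumpy-winged: (35 − 36.9375)² / 36.9375 = 0.1016
  sepia-eyed long-winged: (37 − 36.9375)² / 36.9375 = 0.0001
  sepia-eyed dumpy-winged: (13 − 12.3125)² / 12.3125 = 0.0384
χ² = 0.0127 + 0.1016 + 0.0001 + 0.0384 = 0.1528 ≈ 0.153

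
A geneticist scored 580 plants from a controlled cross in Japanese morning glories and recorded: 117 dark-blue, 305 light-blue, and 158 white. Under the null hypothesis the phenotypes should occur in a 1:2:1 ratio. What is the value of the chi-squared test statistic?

Total ratio parts = 4. Expected numbers out of 580:
  dark-blue: 580 × 1/4 = 145
  light-blue: 580 × 2/4 = 290
  white: 580 × 1/4 = 145
χ² = Σ (O − E)² / E
  dark-blue: (117 − 145)² / 145 = 5.4069
  light-blue: (305 − 290)² / 290 = 0.7759
  white: (158 − 145)² / 145 = 1.1655
χ² = 5.4069 + 0.7759 + 1.1655 = 7.3483 ≈ 7.348

7.348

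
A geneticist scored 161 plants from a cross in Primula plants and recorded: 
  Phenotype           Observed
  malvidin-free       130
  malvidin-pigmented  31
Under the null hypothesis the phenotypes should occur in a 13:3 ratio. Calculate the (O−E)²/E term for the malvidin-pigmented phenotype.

The 13:3 ratio has 16 parts, so with N = 161 the expected counts are:
  malvidin-free: 161 × 13/16 = 130.8125
  malvidin-pigmented: 161 × 3/16 = 30.1875
Contribution of malvidin-pigmented: (31 − 30.1875)² / 30.1875 = 0.0219

0.022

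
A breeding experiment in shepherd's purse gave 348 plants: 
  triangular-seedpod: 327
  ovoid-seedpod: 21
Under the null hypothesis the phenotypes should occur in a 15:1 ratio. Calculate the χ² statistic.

0.028

Under the 15:1 hypothesis (Σ ratio = 16, N = 348):
  triangular-seedpod: 348 × 15/16 = 326.25
  ovoid-seedpod: 348 × 1/16 = 21.75
χ² = Σ (O − E)² / E
  triangular-seedpod: (327 − 326.25)² / 326.25 = 0.0017
  ovoid-seedpod: (21 − 21.75)² / 21.75 = 0.0259
χ² = 0.0017 + 0.0259 = 0.0276 ≈ 0.028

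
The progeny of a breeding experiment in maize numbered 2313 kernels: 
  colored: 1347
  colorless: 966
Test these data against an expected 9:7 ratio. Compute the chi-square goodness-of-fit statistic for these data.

3.707

Under the 9:7 hypothesis (Σ ratio = 16, N = 2313):
  colored: 2313 × 9/16 = 1301.0625
  colorless: 2313 × 7/16 = 1011.9375
χ² = Σ (O − E)² / E
  colored: (1347 − 1301.0625)² / 1301.0625 = 1.6219
  colorless: (966 − 1011.9375)² / 1011.9375 = 2.0854
χ² = 1.6219 + 2.0854 = 3.7073 ≈ 3.707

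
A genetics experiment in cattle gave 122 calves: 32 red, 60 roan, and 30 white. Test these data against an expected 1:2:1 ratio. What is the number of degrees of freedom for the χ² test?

2

A goodness-of-fit test with 3 phenotype classes has df = 3 − 1 = 2.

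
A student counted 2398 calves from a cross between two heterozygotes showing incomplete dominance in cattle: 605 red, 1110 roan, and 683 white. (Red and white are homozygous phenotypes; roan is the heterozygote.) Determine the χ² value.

With incomplete dominance, a heterozygote × heterozygote cross gives a 1:2:1 phenotypic ratio.
Expected counts for N = 2398 under a 1:2:1 ratio (total parts = 4):
  red: 2398 × 1/4 = 599.5
  roan: 2398 × 2/4 = 1199
  white: 2398 × 1/4 = 599.5
χ² = Σ (O − E)² / E
  red: (605 − 599.5)² / 599.5 = 0.0505
  roan: (1110 − 1199)² / 1199 = 6.6063
  white: (683 − 599.5)² / 599.5 = 11.6301
χ² = 0.0505 + 6.6063 + 11.6301 = 18.2869 ≈ 18.287

18.287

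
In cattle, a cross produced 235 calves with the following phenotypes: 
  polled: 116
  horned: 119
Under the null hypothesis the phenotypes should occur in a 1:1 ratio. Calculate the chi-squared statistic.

Total ratio parts = 2. Expected numbers out of 235:
  polled: 235 × 1/2 = 117.5
  horned: 235 × 1/2 = 117.5
χ² = Σ (O − E)² / E
  polled: (116 − 117.5)² / 117.5 = 0.0191
  horned: (119 − 117.5)² / 117.5 = 0.0191
χ² = 0.0191 + 0.0191 = 0.0382 ≈ 0.038

0.038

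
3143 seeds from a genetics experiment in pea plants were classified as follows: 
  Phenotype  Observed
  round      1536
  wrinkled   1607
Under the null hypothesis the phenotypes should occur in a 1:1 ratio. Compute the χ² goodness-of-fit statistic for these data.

1.604

Total ratio parts = 2. Expected numbers out of 3143:
  round: 3143 × 1/2 = 1571.5
  wrinkled: 3143 × 1/2 = 1571.5
χ² = Σ (O − E)² / E
  round: (1536 − 1571.5)² / 1571.5 = 0.8019
  wrinkled: (1607 − 1571.5)² / 1571.5 = 0.8019
χ² = 0.8019 + 0.8019 = 1.6038 ≈ 1.604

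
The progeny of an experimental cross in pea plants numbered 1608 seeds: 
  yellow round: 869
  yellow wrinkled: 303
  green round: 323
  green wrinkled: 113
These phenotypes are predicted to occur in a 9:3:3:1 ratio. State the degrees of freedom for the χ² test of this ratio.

3

A goodness-of-fit test with 4 phenotype classes has df = 4 − 1 = 3.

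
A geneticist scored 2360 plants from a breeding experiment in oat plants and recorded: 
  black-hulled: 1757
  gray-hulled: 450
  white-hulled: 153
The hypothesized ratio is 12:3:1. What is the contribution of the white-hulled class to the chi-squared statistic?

Expected counts for N = 2360 under a 12:3:1 ratio (total parts = 16):
  black-hulled: 2360 × 12/16 = 1770
  gray-hulled: 2360 × 3/16 = 442.5
  white-hulled: 2360 × 1/16 = 147.5
Contribution of white-hulled: (153 − 147.5)² / 147.5 = 0.2051

0.205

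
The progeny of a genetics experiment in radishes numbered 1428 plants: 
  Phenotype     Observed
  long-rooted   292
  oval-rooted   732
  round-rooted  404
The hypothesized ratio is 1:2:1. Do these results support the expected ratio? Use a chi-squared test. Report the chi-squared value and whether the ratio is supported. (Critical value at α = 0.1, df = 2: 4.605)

Total ratio parts = 4. Expected numbers out of 1428:
  long-rooted: 1428 × 1/4 = 357
  oval-rooted: 1428 × 2/4 = 714
  round-rooted: 1428 × 1/4 = 357
χ² = Σ (O − E)² / E
  long-rooted: (292 − 357)² / 357 = 11.8347
  oval-rooted: (732 − 714)² / 714 = 0.4538
  round-rooted: (404 − 357)² / 357 = 6.1877
χ² = 11.8347 + 0.4538 + 6.1877 = 18.4762 ≈ 18.476
Degrees of freedom = 3 − 1 = 2; critical value at α = 0.1 is 4.605.
Since 18.476 > 4.605, we reject the null hypothesis — the data do not fit the 1:2:1 ratio.

18.476; not consistent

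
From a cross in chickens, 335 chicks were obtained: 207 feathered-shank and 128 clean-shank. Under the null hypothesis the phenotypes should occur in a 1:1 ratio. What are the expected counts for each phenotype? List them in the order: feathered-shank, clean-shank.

167.5, 167.5

Expected counts for N = 335 under a 1:1 ratio (total parts = 2):
  feathered-shank: 335 × 1/2 = 167.5
  clean-shank: 335 × 1/2 = 167.5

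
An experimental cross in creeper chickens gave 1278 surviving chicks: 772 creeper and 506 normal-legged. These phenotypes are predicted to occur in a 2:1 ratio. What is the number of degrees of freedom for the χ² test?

A goodness-of-fit test with 2 phenotype classes has df = 2 − 1 = 1.

1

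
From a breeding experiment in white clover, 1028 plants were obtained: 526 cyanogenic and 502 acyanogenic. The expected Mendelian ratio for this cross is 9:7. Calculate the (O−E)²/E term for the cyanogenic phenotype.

4.721

The 9:7 ratio has 16 parts, so with N = 1028 the expected counts are:
  cyanogenic: 1028 × 9/16 = 578.25
  acyanogenic: 1028 × 7/16 = 449.75
Contribution of cyanogenic: (526 − 578.25)² / 578.25 = 4.7212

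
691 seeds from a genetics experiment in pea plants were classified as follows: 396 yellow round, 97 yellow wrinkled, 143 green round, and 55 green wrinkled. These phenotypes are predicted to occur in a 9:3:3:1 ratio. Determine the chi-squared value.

12.946

The 9:3:3:1 ratio has 16 parts, so with N = 691 the expected counts are:
  yellow round: 691 × 9/16 = 388.6875
  yellow wrinkled: 691 × 3/16 = 129.5625
  green round: 691 × 3/16 = 129.5625
  green wrinkled: 691 × 1/16 = 43.1875
χ² = Σ (O − E)² / E
  yellow round: (396 − 388.6875)² / 388.6875 = 0.1376
  yellow wrinkled: (97 − 129.5625)² / 129.5625 = 8.1838
  green round: (143 − 129.5625)² / 129.5625 = 1.3937
  green wrinkled: (55 − 43.1875)² / 43.1875 = 3.2309
χ² = 0.1376 + 8.1838 + 1.3937 + 3.2309 = 12.946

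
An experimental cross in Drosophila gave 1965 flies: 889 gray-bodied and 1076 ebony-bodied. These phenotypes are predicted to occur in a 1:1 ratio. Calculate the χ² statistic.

17.796

The 1:1 ratio has 2 parts, so with N = 1965 the expected counts are:
  gray-bodied: 1965 × 1/2 = 982.5
  ebony-bodied: 1965 × 1/2 = 982.5
χ² = Σ (O − E)² / E
  gray-bodied: (889 − 982.5)² / 982.5 = 8.8980
  ebony-bodied: (1076 − 982.5)² / 982.5 = 8.8980
χ² = 8.8980 + 8.8980 = 17.796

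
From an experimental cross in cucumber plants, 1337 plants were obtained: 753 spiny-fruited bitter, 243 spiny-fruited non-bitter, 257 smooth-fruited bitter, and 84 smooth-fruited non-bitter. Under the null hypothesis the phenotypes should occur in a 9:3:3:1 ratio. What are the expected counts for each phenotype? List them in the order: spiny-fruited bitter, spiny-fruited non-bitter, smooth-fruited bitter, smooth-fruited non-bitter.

752.0625, 250.6875, 250.6875, 83.5625

Under the 9:3:3:1 hypothesis (Σ ratio = 16, N = 1337):
  spiny-fruited bitter: 1337 × 9/16 = 752.0625
  spiny-fruited non-bitter: 1337 × 3/16 = 250.6875
  smooth-fruited bitter: 1337 × 3/16 = 250.6875
  smooth-fruited non-bitter: 1337 × 1/16 = 83.5625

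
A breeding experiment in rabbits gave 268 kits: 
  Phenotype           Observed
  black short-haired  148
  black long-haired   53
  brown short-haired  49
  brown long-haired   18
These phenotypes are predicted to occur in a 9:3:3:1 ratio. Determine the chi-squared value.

Total ratio parts = 16. Expected numbers out of 268:
  black short-haired: 268 × 9/16 = 150.75
  black long-haired: 268 × 3/16 = 50.25
  brown short-haired: 268 × 3/16 = 50.25
  brown long-haired: 268 × 1/16 = 16.75
χ² = Σ (O − E)² / E
  black short-haired: (148 − 150.75)² / 150.75 = 0.0502
  black long-haired: (53 − 50.25)² / 50.25 = 0.1505
  brown short-haired: (49 − 50.25)² / 50.25 = 0.0311
  brown long-haired: (18 − 16.75)² / 16.75 = 0.0933
χ² = 0.0502 + 0.1505 + 0.0311 + 0.0933 = 0.3251 ≈ 0.325

0.325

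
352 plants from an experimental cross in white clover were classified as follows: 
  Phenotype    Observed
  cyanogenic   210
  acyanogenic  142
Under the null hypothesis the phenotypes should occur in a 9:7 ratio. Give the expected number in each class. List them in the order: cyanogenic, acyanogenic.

Under the 9:7 hypothesis (Σ ratio = 16, N = 352):
  cyanogenic: 352 × 9/16 = 198
  acyanogenic: 352 × 7/16 = 154

198, 154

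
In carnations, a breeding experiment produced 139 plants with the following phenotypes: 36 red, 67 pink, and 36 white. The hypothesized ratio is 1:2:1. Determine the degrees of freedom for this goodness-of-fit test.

A goodness-of-fit test with 3 phenotype classes has df = 3 − 1 = 2.

2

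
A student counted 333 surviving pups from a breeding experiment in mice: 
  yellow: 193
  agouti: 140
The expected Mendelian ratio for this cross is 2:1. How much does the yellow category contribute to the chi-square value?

3.788

Under the 2:1 hypothesis (Σ ratio = 3, N = 333):
  yellow: 333 × 2/3 = 222
  agouti: 333 × 1/3 = 111
Contribution of yellow: (193 − 222)² / 222 = 3.7883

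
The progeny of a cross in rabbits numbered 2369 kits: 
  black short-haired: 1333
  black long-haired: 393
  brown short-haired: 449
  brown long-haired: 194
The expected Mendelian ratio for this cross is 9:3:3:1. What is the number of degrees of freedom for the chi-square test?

3

A goodness-of-fit test with 4 phenotype classes has df = 4 − 1 = 3.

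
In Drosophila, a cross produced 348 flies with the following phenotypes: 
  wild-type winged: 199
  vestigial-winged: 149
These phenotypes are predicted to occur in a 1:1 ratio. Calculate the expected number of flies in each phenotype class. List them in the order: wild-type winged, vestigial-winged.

174, 174

Expected counts for N = 348 under a 1:1 ratio (total parts = 2):
  wild-type winged: 348 × 1/2 = 174
  vestigial-winged: 348 × 1/2 = 174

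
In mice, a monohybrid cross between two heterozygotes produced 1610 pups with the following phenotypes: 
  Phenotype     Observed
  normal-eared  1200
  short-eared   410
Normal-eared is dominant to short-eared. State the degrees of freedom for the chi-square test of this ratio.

1

For a monohybrid cross between heterozygotes with complete dominance, the expected phenotypic ratio is 3:1.
A goodness-of-fit test with 2 phenotype classes has df = 2 − 1 = 1.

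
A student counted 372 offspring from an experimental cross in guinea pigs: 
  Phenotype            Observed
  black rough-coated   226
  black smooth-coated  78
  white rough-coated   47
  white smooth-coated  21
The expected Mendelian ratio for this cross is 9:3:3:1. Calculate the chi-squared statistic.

Expected counts for N = 372 under a 9:3:3:1 ratio (total parts = 16):
  black rough-coated: 372 × 9/16 = 209.25
  black smooth-coated: 372 × 3/16 = 69.75
  white rough-coated: 372 × 3/16 = 69.75
  white smooth-coated: 372 × 1/16 = 23.25
χ² = Σ (O − E)² / E
  black rough-coated: (226 − 209.25)² / 209.25 = 1.3408
  black smooth-coated: (78 − 69.75)² / 69.75 = 0.9758
  white rough-coated: (47 − 69.75)² / 69.75 = 7.4203
  white smooth-coated: (21 − 23.25)² / 23.25 = 0.2177
χ² = 1.3408 + 0.9758 + 7.4203 + 0.2177 = 9.9546 ≈ 9.955

9.955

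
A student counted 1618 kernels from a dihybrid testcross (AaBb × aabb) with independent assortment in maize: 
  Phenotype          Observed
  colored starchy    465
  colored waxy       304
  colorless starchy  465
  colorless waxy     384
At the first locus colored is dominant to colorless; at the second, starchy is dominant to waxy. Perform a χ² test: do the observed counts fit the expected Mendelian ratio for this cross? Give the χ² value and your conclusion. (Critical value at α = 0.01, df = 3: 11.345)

A dihybrid testcross with independent assortment gives a 1:1:1:1 ratio.
Expected counts for N = 1618 under a 1:1:1:1 ratio (total parts = 4):
  colored starchy: 1618 × 1/4 = 404.5
  colored waxy: 1618 × 1/4 = 404.5
  colorless starchy: 1618 × 1/4 = 404.5
  colorless waxy: 1618 × 1/4 = 404.5
χ² = Σ (O − E)² / E
  colored starchy: (465 − 404.5)² / 404.5 = 9.0488
  colored waxy: (304 − 404.5)² / 404.5 = 24.9697
  colorless starchy: (465 − 404.5)² / 404.5 = 9.0488
  colorless waxy: (384 − 404.5)² / 404.5 = 1.0389
χ² = 9.0488 + 24.9697 + 9.0488 + 1.0389 = 44.1062 ≈ 44.106
Degrees of freedom = 4 − 1 = 3; critical value at α = 0.01 is 11.345.
Since 44.106 > 11.345, we reject the null hypothesis — the data do not fit the 1:1:1:1 ratio.

44.106; not consistent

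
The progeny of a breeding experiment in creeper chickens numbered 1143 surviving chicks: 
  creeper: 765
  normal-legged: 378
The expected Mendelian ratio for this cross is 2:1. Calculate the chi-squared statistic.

0.035

Total ratio parts = 3. Expected numbers out of 1143:
  creeper: 1143 × 2/3 = 762
  normal-legged: 1143 × 1/3 = 381
χ² = Σ (O − E)² / E
  creeper: (765 − 762)² / 762 = 0.0118
  normal-legged: (378 − 381)² / 381 = 0.0236
χ² = 0.0118 + 0.0236 = 0.0354 ≈ 0.035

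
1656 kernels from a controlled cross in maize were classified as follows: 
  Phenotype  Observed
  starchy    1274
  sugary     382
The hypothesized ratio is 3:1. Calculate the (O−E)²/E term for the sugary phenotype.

2.473

Expected counts for N = 1656 under a 3:1 ratio (total parts = 4):
  starchy: 1656 × 3/4 = 1242
  sugary: 1656 × 1/4 = 414
Contribution of sugary: (382 − 414)² / 414 = 2.4734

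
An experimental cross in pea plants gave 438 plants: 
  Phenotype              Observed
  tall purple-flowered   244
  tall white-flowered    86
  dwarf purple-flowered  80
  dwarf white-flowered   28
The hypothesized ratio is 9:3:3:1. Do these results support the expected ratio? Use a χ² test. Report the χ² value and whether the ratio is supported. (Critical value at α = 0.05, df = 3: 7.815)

0.275; consistent

Expected counts for N = 438 under a 9:3:3:1 ratio (total parts = 16):
  tall purple-flowered: 438 × 9/16 = 246.375
  tall white-flowered: 438 × 3/16 = 82.125
  dwarf purple-flowered: 438 × 3/16 = 82.125
  dwarf white-flowered: 438 × 1/16 = 27.375
χ² = Σ (O − E)² / E
  tall purple-flowered: (244 − 246.375)² / 246.375 = 0.0229
  tall white-flowered: (86 − 82.125)² / 82.125 = 0.1828
  dwarf purple-flowered: (80 − 82.125)² / 82.125 = 0.0550
  dwarf white-flowered: (28 − 27.375)² / 27.375 = 0.0143
χ² = 0.0229 + 0.1828 + 0.0550 + 0.0143 = 0.275
Degrees of freedom = 4 − 1 = 3; critical value at α = 0.05 is 7.815.
Since 0.275 < 7.815, we fail to reject the null hypothesis — the data are consistent with the 9:3:3:1 ratio.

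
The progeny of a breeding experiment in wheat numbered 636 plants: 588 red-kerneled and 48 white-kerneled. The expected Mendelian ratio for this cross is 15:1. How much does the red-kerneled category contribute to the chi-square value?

0.114

The 15:1 ratio has 16 parts, so with N = 636 the expected counts are:
  red-kerneled: 636 × 15/16 = 596.25
  white-kerneled: 636 × 1/16 = 39.75
Contribution of red-kerneled: (588 − 596.25)² / 596.25 = 0.1142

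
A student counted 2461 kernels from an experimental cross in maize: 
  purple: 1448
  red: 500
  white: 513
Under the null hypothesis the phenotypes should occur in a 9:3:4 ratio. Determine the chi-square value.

23.146

Under the 9:3:4 hypothesis (Σ ratio = 16, N = 2461):
  purple: 2461 × 9/16 = 1384.3125
  red: 2461 × 3/16 = 461.4375
  white: 2461 × 4/16 = 615.25
χ² = Σ (O − E)² / E
  purple: (1448 − 1384.3125)² / 1384.3125 = 2.9300
  red: (500 − 461.4375)² / 461.4375 = 3.2227
  white: (513 − 615.25)² / 615.25 = 16.9932
χ² = 2.9300 + 3.2227 + 16.9932 = 23.1459 ≈ 23.146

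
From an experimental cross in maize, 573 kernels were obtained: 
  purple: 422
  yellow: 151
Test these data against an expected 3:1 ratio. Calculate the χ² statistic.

Total ratio parts = 4. Expected numbers out of 573:
  purple: 573 × 3/4 = 429.75
  yellow: 573 × 1/4 = 143.25
χ² = Σ (O − E)² / E
  purple: (422 − 429.75)² / 429.75 = 0.1398
  yellow: (151 − 143.25)² / 143.25 = 0.4193
χ² = 0.1398 + 0.4193 = 0.5591 ≈ 0.559

0.559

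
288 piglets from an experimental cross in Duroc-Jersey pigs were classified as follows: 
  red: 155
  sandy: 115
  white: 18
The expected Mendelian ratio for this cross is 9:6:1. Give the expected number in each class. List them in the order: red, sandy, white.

162, 108, 18

Total ratio parts = 16. Expected numbers out of 288:
  red: 288 × 9/16 = 162
  sandy: 288 × 6/16 = 108
  white: 288 × 1/16 = 18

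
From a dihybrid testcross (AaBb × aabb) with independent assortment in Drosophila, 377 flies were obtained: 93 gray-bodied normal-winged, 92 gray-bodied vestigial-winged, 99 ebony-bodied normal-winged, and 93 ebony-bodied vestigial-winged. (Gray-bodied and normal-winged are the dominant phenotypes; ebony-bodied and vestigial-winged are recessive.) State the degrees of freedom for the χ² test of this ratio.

A dihybrid testcross with independent assortment gives a 1:1:1:1 ratio.
A goodness-of-fit test with 4 phenotype classes has df = 4 − 1 = 3.

3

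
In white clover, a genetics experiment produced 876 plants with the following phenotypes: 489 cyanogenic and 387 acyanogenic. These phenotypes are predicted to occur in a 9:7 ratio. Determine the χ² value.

Under the 9:7 hypothesis (Σ ratio = 16, N = 876):
  cyanogenic: 876 × 9/16 = 492.75
  acyanogenic: 876 × 7/16 = 383.25
χ² = Σ (O − E)² / E
  cyanogenic: (489 − 492.75)² / 492.75 = 0.0285
  acyanogenic: (387 − 383.25)² / 383.25 = 0.0367
χ² = 0.0285 + 0.0367 = 0.0652 ≈ 0.065

0.065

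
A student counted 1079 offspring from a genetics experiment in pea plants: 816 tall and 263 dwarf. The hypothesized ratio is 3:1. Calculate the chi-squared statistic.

0.225

Under the 3:1 hypothesis (Σ ratio = 4, N = 1079):
  tall: 1079 × 3/4 = 809.25
  dwarf: 1079 × 1/4 = 269.75
χ² = Σ (O − E)² / E
  tall: (816 − 809.25)² / 809.25 = 0.0563
  dwarf: (263 − 269.75)² / 269.75 = 0.1689
χ² = 0.0563 + 0.1689 = 0.2252 ≈ 0.225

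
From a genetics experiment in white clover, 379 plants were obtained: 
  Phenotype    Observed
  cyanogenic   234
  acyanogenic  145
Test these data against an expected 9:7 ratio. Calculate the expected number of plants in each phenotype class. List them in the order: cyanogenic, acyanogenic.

Expected counts for N = 379 under a 9:7 ratio (total parts = 16):
  cyanogenic: 379 × 9/16 = 213.1875
  acyanogenic: 379 × 7/16 = 165.8125

213.1875, 165.8125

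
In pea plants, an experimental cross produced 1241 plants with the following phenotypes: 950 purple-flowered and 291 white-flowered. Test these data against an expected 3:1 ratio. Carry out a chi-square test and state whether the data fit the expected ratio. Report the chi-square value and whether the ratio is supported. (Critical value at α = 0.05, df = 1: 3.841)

1.593; consistent

The 3:1 ratio has 4 parts, so with N = 1241 the expected counts are:
  purple-flowered: 1241 × 3/4 = 930.75
  white-flowered: 1241 × 1/4 = 310.25
χ² = Σ (O − E)² / E
  purple-flowered: (950 − 930.75)² / 930.75 = 0.3981
  white-flowered: (291 − 310.25)² / 310.25 = 1.1944
χ² = 0.3981 + 1.1944 = 1.5925 ≈ 1.593
Degrees of freedom = 2 − 1 = 1; critical value at α = 0.05 is 3.841.
Since 1.593 < 3.841, we fail to reject the null hypothesis — the data are consistent with the 3:1 ratio.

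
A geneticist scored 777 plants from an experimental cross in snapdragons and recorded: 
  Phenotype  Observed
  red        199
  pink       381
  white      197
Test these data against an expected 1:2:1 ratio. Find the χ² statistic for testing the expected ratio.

0.300

Total ratio parts = 4. Expected numbers out of 777:
  red: 777 × 1/4 = 194.25
  pink: 777 × 2/4 = 388.5
  white: 777 × 1/4 = 194.25
χ² = Σ (O − E)² / E
  red: (199 − 194.25)² / 194.25 = 0.1162
  pink: (381 − 388.5)² / 388.5 = 0.1448
  white: (197 − 194.25)² / 194.25 = 0.0389
χ² = 0.1162 + 0.1448 + 0.0389 = 0.2999 ≈ 0.300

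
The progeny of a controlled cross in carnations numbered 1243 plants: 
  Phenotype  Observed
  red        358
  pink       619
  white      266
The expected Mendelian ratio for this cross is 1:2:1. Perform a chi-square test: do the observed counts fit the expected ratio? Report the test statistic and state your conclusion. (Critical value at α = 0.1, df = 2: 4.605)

The 1:2:1 ratio has 4 parts, so with N = 1243 the expected counts are:
  red: 1243 × 1/4 = 310.75
  pink: 1243 × 2/4 = 621.5
  white: 1243 × 1/4 = 310.75
χ² = Σ (O − E)² / E
  red: (358 − 310.75)² / 310.75 = 7.1844
  pink: (619 − 621.5)² / 621.5 = 0.0101
  white: (266 − 310.75)² / 310.75 = 6.4443
χ² = 7.1844 + 0.0101 + 6.4443 = 13.6388 ≈ 13.639
Degrees of freedom = 3 − 1 = 2; critical value at α = 0.1 is 4.605.
Since 13.639 > 4.605, we reject the null hypothesis — the data do not fit the 1:2:1 ratio.

13.639; not consistent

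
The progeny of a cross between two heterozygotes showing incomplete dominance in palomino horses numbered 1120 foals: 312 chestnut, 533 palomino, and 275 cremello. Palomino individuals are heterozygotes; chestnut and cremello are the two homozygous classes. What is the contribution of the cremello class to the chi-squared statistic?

With incomplete dominance, a heterozygote × heterozygote cross gives a 1:2:1 phenotypic ratio.
The 1:2:1 ratio has 4 parts, so with N = 1120 the expected counts are:
  chestnut: 1120 × 1/4 = 280
  palomino: 1120 × 2/4 = 560
  cremello: 1120 × 1/4 = 280
Contribution of cremello: (275 − 280)² / 280 = 0.0893

0.089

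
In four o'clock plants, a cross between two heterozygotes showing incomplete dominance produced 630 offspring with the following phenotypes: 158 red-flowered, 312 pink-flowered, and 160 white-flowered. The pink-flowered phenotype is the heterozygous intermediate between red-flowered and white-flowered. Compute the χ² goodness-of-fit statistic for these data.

With incomplete dominance, a heterozygote × heterozygote cross gives a 1:2:1 phenotypic ratio.
Total ratio parts = 4. Expected numbers out of 630:
  red-flowered: 630 × 1/4 = 157.5
  pink-flowered: 630 × 2/4 = 315
  white-flowered: 630 × 1/4 = 157.5
χ² = Σ (O − E)² / E
  red-flowered: (158 − 157.5)² / 157.5 = 0.0016
  pink-flowered: (312 − 315)² / 315 = 0.0286
  white-flowered: (160 − 157.5)² / 157.5 = 0.0397
χ² = 0.0016 + 0.0286 + 0.0397 = 0.0699 ≈ 0.070

0.070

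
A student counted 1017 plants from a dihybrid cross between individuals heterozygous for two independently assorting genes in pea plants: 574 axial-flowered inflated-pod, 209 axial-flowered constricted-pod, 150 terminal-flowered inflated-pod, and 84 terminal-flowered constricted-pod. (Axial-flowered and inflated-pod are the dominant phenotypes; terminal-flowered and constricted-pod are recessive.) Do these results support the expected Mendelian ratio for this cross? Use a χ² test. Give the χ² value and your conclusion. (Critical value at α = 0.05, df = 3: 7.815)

17.018; not consistent

A dihybrid F₂ with independent assortment and complete dominance at both loci gives a 9:3:3:1 phenotypic ratio.
Expected counts for N = 1017 under a 9:3:3:1 ratio (total parts = 16):
  axial-flowered inflated-pod: 1017 × 9/16 = 572.0625
  axial-flowered constricted-pod: 1017 × 3/16 = 190.6875
  terminal-flowered inflated-pod: 1017 × 3/16 = 190.6875
  terminal-flowered constricted-pod: 1017 × 1/16 = 63.5625
χ² = Σ (O − E)² / E
  axial-flowered inflated-pod: (574 − 572.0625)² / 572.0625 = 0.0066
  axial-flowered constricted-pod: (209 − 190.6875)² / 190.6875 = 1.7586
  terminal-flowered inflated-pod: (150 − 190.6875)² / 190.6875 = 8.6816
  terminal-flowered constricted-pod: (84 − 63.5625)² / 63.5625 = 6.5713
χ² = 0.0066 + 1.7586 + 8.6816 + 6.5713 = 17.0181 ≈ 17.018
Degrees of freedom = 4 − 1 = 3; critical value at α = 0.05 is 7.815.
Since 17.018 > 7.815, we reject the null hypothesis — the data do not fit the 9:3:3:1 ratio.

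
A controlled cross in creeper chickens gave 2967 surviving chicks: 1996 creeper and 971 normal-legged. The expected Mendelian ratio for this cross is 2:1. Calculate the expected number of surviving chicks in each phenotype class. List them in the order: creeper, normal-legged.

1978, 989

Total ratio parts = 3. Expected numbers out of 2967:
  creeper: 2967 × 2/3 = 1978
  normal-legged: 2967 × 1/3 = 989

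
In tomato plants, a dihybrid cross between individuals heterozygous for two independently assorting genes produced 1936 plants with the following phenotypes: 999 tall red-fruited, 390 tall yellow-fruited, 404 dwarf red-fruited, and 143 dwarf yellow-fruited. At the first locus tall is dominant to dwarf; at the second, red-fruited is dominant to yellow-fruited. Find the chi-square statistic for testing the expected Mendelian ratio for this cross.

A dihybrid F₂ with independent assortment and complete dominance at both loci gives a 9:3:3:1 phenotypic ratio.
Expected counts for N = 1936 under a 9:3:3:1 ratio (total parts = 16):
  tall red-fruited: 1936 × 9/16 = 1089
  tall yellow-fruited: 1936 × 3/16 = 363
  dwarf red-fruited: 1936 × 3/16 = 363
  dwarf yellow-fruited: 1936 × 1/16 = 121
χ² = Σ (O − E)² / E
  tall red-fruited: (999 − 1089)² / 1089 = 7.4380
  tall yellow-fruited: (390 − 363)² / 363 = 2.0083
  dwarf red-fruited: (404 − 363)² / 363 = 4.6309
  dwarf yellow-fruited: (143 − 121)² / 121 = 4.0000
χ² = 7.4380 + 2.0083 + 4.6309 + 4.0000 = 18.0772 ≈ 18.077

18.077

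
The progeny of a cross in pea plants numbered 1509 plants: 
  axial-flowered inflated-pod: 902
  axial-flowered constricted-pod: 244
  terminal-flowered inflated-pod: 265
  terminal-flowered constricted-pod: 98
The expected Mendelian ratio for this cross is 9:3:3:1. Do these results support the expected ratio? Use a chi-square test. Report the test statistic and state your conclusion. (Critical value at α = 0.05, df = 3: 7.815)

9.973; not consistent

Under the 9:3:3:1 hypothesis (Σ ratio = 16, N = 1509):
  axial-flowered inflated-pod: 1509 × 9/16 = 848.8125
  axial-flowered constricted-pod: 1509 × 3/16 = 282.9375
  terminal-flowered inflated-pod: 1509 × 3/16 = 282.9375
  terminal-flowered constricted-pod: 1509 × 1/16 = 94.3125
χ² = Σ (O − E)² / E
  axial-flowered inflated-pod: (902 − 848.8125)² / 848.8125 = 3.3328
  axial-flowered constricted-pod: (244 − 282.9375)² / 282.9375 = 5.3585
  terminal-flowered inflated-pod: (265 − 282.9375)² / 282.9375 = 1.1372
  terminal-flowered constricted-pod: (98 − 94.3125)² / 94.3125 = 0.1442
χ² = 3.3328 + 5.3585 + 1.1372 + 0.1442 = 9.9727 ≈ 9.973
Degrees of freedom = 4 − 1 = 3; critical value at α = 0.05 is 7.815.
Since 9.973 > 7.815, we reject the null hypothesis — the data do not fit the 9:3:3:1 ratio.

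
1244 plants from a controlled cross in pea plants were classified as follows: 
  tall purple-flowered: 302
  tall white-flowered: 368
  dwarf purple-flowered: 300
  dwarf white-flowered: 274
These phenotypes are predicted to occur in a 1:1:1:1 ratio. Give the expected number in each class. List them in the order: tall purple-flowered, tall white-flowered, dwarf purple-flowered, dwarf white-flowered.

311, 311, 311, 311

The 1:1:1:1 ratio has 4 parts, so with N = 1244 the expected counts are:
  tall purple-flowered: 1244 × 1/4 = 311
  tall white-flowered: 1244 × 1/4 = 311
  dwarf purple-flowered: 1244 × 1/4 = 311
  dwarf white-flowered: 1244 × 1/4 = 311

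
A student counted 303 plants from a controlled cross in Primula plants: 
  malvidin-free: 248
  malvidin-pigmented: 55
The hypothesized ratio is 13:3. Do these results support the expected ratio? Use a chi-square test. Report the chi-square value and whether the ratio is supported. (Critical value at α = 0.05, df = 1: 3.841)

0.071; consistent

Total ratio parts = 16. Expected numbers out of 303:
  malvidin-free: 303 × 13/16 = 246.1875
  malvidin-pigmented: 303 × 3/16 = 56.8125
χ² = Σ (O − E)² / E
  malvidin-free: (248 − 246.1875)² / 246.1875 = 0.0133
  malvidin-pigmented: (55 − 56.8125)² / 56.8125 = 0.0578
χ² = 0.0133 + 0.0578 = 0.0711 ≈ 0.071
Degrees of freedom = 2 − 1 = 1; critical value at α = 0.05 is 3.841.
Since 0.071 < 3.841, we fail to reject the null hypothesis — the data are consistent with the 13:3 ratio.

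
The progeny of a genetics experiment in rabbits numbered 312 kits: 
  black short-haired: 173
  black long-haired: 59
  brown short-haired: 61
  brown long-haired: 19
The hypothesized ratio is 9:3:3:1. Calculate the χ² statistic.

0.160

Expected counts for N = 312 under a 9:3:3:1 ratio (total parts = 16):
  black short-haired: 312 × 9/16 = 175.5
  black long-haired: 312 × 3/16 = 58.5
  brown short-haired: 312 × 3/16 = 58.5
  brown long-haired: 312 × 1/16 = 19.5
χ² = Σ (O − E)² / E
  black short-haired: (173 − 175.5)² / 175.5 = 0.0356
  black long-haired: (59 − 58.5)² / 58.5 = 0.0043
  brown short-haired: (61 − 58.5)² / 58.5 = 0.1068
  brown long-haired: (19 − 19.5)² / 19.5 = 0.0128
χ² = 0.0356 + 0.0043 + 0.1068 + 0.0128 = 0.1595 ≈ 0.160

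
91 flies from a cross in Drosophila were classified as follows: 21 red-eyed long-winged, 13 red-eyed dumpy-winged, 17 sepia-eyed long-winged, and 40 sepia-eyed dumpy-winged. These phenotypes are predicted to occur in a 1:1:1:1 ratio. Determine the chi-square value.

Total ratio parts = 4. Expected numbers out of 91:
  red-eyed long-winged: 91 × 1/4 = 22.75
  red-eyed dumpy-winged: 91 × 1/4 = 22.75
  sepia-eyed long-winged: 91 × 1/4 = 22.75
  sepia-eyed dumpy-winged: 91 × 1/4 = 22.75
χ² = Σ (O − E)² / E
  red-eyed long-winged: (21 − 22.75)² / 22.75 = 0.1346
  red-eyed dumpy-winged: (13 − 22.75)² / 22.75 = 4.1786
  sepia-eyed long-winged: (17 − 22.75)² / 22.75 = 1.4533
  sepia-eyed dumpy-winged: (40 − 22.75)² / 22.75 = 13.0797
χ² = 0.1346 + 4.1786 + 1.4533 + 13.0797 = 18.8462 ≈ 18.846

18.846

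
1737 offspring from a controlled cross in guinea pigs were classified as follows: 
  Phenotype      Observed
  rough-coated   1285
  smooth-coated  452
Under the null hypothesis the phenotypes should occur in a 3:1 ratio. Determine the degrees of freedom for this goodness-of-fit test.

1

A goodness-of-fit test with 2 phenotype classes has df = 2 − 1 = 1.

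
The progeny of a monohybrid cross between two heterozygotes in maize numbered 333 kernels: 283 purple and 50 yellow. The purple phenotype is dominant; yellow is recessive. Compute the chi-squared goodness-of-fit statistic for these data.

17.707

For a monohybrid cross between heterozygotes with complete dominance, the expected phenotypic ratio is 3:1.
The 3:1 ratio has 4 parts, so with N = 333 the expected counts are:
  purple: 333 × 3/4 = 249.75
  yellow: 333 × 1/4 = 83.25
χ² = Σ (O − E)² / E
  purple: (283 − 249.75)² / 249.75 = 4.4267
  yellow: (50 − 83.25)² / 83.25 = 13.2800
χ² = 4.4267 + 13.2800 = 17.7067 ≈ 17.707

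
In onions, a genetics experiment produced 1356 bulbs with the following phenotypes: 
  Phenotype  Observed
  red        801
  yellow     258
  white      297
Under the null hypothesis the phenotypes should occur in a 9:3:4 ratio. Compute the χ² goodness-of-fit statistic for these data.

Total ratio parts = 16. Expected numbers out of 1356:
  red: 1356 × 9/16 = 762.75
  yellow: 1356 × 3/16 = 254.25
  white: 1356 × 4/16 = 339
χ² = Σ (O − E)² / E
  red: (801 − 762.75)² / 762.75 = 1.9181
  yellow: (258 − 254.25)² / 254.25 = 0.0553
  white: (297 − 339)² / 339 = 5.2035
χ² = 1.9181 + 0.0553 + 5.2035 = 7.1769 ≈ 7.177

7.177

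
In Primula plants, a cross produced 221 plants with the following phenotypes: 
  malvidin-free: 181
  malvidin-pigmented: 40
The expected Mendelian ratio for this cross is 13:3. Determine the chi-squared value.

Expected counts for N = 221 under a 13:3 ratio (total parts = 16):
  malvidin-free: 221 × 13/16 = 179.5625
  malvidin-pigmented: 221 × 3/16 = 41.4375
χ² = Σ (O − E)² / E
  malvidin-free: (181 − 179.5625)² / 179.5625 = 0.0115
  malvidin-pigmented: (40 − 41.4375)² / 41.4375 = 0.0499
χ² = 0.0115 + 0.0499 = 0.0614 ≈ 0.061

0.061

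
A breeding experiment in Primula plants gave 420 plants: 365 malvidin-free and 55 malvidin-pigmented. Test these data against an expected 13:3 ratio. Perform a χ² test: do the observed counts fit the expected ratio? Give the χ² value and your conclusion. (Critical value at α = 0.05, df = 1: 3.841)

Total ratio parts = 16. Expected numbers out of 420:
  malvidin-free: 420 × 13/16 = 341.25
  malvidin-pigmented: 420 × 3/16 = 78.75
χ² = Σ (O − E)² / E
  malvidin-free: (365 − 341.25)² / 341.25 = 1.6529
  malvidin-pigmented: (55 − 78.75)² / 78.75 = 7.1627
χ² = 1.6529 + 7.1627 = 8.8156 ≈ 8.816
Degrees of freedom = 2 − 1 = 1; critical value at α = 0.05 is 3.841.
Since 8.816 > 3.841, we reject the null hypothesis — the data do not fit the 13:3 ratio.

8.816; not consistent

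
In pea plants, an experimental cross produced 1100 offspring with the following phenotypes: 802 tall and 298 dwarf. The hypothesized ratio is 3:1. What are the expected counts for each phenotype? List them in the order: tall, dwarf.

825, 275

Under the 3:1 hypothesis (Σ ratio = 4, N = 1100):
  tall: 1100 × 3/4 = 825
  dwarf: 1100 × 1/4 = 275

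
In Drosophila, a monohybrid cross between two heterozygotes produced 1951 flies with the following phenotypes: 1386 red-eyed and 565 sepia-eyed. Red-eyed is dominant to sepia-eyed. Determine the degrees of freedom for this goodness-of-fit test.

For a monohybrid cross between heterozygotes with complete dominance, the expected phenotypic ratio is 3:1.
A goodness-of-fit test with 2 phenotype classes has df = 2 − 1 = 1.

1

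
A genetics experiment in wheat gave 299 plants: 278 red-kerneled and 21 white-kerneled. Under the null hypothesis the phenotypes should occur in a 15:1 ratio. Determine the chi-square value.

0.305

Total ratio parts = 16. Expected numbers out of 299:
  red-kerneled: 299 × 15/16 = 280.3125
  white-kerneled: 299 × 1/16 = 18.6875
χ² = Σ (O − E)² / E
  red-kerneled: (278 − 280.3125)² / 280.3125 = 0.0191
  white-kerneled: (21 − 18.6875)² / 18.6875 = 0.2862
χ² = 0.0191 + 0.2862 = 0.3053 ≈ 0.305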